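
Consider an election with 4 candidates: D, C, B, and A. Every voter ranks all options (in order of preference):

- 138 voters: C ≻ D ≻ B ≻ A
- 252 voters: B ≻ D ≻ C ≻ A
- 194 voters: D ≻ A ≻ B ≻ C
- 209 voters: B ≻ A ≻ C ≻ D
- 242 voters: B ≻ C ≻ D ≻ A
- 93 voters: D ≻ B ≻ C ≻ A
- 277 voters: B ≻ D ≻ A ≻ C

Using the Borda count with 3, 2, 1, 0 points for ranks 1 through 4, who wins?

D: 138·2 + 252·2 + 194·3 + 209·0 + 242·1 + 93·3 + 277·2 = 2437
C: 138·3 + 252·1 + 194·0 + 209·1 + 242·2 + 93·1 + 277·0 = 1452
B: 138·1 + 252·3 + 194·1 + 209·3 + 242·3 + 93·2 + 277·3 = 3458
A: 138·0 + 252·0 + 194·2 + 209·2 + 242·0 + 93·0 + 277·1 = 1083
B has the highest Borda score (3458).

B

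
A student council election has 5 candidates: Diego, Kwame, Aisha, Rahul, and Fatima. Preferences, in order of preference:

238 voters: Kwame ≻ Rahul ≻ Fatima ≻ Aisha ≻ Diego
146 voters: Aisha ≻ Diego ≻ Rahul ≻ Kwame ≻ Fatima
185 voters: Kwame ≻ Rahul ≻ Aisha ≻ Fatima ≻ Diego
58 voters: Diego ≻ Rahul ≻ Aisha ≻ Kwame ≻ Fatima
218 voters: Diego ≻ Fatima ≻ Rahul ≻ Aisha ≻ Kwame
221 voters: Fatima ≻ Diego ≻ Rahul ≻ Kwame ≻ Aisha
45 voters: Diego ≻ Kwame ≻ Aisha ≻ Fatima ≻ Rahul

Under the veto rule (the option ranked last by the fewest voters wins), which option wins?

Rahul

Last-place votes: Diego 423, Kwame 218, Aisha 221, Rahul 45, Fatima 204.
Rahul is ranked last by the fewest voters, so Rahul wins.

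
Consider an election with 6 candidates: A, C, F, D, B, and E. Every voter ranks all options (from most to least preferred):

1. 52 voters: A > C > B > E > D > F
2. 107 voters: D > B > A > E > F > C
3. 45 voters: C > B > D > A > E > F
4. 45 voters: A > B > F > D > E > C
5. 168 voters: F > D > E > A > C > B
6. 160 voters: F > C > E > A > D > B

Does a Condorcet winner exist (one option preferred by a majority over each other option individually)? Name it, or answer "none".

F

F vs A: 328–249 for F.
F vs C: 480–97 for F.
F vs D: 373–204 for F.
F vs B: 328–249 for F.
F vs E: 373–204 for F.
F beats every other option head-to-head.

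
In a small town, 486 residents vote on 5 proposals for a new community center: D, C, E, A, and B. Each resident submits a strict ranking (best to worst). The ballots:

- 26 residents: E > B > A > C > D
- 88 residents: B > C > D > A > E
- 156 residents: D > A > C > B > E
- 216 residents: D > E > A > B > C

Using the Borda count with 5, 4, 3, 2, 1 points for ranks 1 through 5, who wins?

D: 26·1 + 88·3 + 156·5 + 216·5 = 2150
C: 26·2 + 88·4 + 156·3 + 216·1 = 1088
E: 26·5 + 88·1 + 156·1 + 216·4 = 1238
A: 26·3 + 88·2 + 156·4 + 216·3 = 1526
B: 26·4 + 88·5 + 156·2 + 216·2 = 1288
D has the highest Borda score (2150).

D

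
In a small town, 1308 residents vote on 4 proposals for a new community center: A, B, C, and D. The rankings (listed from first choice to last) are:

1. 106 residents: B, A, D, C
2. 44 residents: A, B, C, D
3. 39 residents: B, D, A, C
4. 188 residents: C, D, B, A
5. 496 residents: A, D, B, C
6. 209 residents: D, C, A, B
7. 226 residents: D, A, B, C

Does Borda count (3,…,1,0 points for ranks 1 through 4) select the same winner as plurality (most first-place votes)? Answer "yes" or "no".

Borda — scores: A 2532, B 1433, C 1026, D 2857. Winner: D.
Plurality — first-place votes: A 540, B 145, C 188, D 435. Winner: A.
The two methods disagree.

no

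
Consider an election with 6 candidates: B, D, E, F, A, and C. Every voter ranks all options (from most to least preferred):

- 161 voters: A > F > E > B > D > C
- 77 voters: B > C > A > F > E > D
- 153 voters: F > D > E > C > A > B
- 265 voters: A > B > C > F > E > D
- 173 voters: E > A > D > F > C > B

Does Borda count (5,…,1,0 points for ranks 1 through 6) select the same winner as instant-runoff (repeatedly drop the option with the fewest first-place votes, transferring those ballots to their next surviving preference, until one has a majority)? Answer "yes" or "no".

Borda — scores: B 1767, D 1292, E 2149, F 2439, A 3206, C 1582. Winner: A.
Instant-runoff — R1 B 77, D 0, E 173, F 153, A 426, C 0 (A winner). Winner: A.
The two methods agree.

yes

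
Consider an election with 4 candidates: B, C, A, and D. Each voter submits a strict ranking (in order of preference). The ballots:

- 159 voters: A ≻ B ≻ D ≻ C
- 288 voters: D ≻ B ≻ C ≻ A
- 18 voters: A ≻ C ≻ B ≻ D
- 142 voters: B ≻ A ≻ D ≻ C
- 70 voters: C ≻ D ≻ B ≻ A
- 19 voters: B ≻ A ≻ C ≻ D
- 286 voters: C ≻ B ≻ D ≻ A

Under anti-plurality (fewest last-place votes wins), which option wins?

Last-place votes: B 0, C 301, A 644, D 37.
B is ranked last by the fewest voters, so B wins.

B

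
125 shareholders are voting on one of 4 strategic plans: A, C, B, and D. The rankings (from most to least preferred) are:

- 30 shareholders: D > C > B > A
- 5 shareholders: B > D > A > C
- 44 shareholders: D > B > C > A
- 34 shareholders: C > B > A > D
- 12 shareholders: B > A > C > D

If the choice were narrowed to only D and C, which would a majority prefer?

Voters preferring D to C: 79; preferring C to D: 46.
D wins the head-to-head.

D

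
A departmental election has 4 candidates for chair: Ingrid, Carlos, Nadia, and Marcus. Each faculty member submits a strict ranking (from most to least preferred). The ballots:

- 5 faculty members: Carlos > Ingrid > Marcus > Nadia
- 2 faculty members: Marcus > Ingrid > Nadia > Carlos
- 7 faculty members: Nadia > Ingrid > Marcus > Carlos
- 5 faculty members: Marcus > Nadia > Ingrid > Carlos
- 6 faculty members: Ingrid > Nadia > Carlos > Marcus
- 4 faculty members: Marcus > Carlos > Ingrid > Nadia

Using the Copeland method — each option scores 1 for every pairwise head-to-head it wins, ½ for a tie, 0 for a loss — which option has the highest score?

Ingrid

Ingrid: beats Carlos, Nadia, and Marcus → score 3.
Carlos: loses to Ingrid, Nadia, and Marcus → score 0.
Nadia: beats Carlos; loses to Ingrid and Marcus → score 1.
Marcus: beats Carlos and Nadia; loses to Ingrid → score 2.
Ingrid has the best pairwise record.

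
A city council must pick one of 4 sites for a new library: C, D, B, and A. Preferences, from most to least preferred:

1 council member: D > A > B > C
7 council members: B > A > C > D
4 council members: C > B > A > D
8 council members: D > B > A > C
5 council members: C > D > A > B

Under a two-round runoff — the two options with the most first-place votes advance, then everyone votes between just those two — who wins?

Round 1 first-place votes: C 9, D 9, B 7, A 0.
C and D advance.
Runoff: C is preferred to D by 16 voters; D by 9.
C wins the runoff.

C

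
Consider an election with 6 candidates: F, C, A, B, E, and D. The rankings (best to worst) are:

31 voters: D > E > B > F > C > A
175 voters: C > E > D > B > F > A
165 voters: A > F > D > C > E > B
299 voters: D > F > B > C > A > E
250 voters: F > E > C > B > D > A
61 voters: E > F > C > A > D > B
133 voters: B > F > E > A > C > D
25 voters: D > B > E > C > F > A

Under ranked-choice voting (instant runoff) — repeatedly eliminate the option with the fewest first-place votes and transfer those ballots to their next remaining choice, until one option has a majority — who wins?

Round 1: F 250, C 175, A 165, B 133, E 61, D 355. Eliminate E.
Round 2: F 311, C 175, A 165, B 133, D 355. Eliminate B.
Round 3: F 444, C 175, A 165, D 355. Eliminate A.
Round 4: F 609, C 175, D 355. F has a majority.

F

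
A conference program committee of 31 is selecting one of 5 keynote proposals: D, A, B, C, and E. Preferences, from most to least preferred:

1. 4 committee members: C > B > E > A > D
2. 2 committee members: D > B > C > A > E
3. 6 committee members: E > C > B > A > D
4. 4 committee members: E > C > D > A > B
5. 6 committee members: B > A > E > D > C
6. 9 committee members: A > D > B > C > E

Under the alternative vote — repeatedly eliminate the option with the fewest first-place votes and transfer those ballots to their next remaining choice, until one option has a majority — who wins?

Round 1: D 2, A 9, B 6, C 4, E 10. Eliminate D.
Round 2: A 9, B 8, C 4, E 10. Eliminate C.
Round 3: A 9, B 12, E 10. Eliminate A.
Round 4: B 21, E 10. B has a majority.

B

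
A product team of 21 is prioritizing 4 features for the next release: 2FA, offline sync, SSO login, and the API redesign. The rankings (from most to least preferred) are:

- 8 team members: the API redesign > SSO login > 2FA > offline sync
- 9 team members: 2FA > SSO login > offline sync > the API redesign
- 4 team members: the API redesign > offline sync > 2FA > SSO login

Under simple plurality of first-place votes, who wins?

the API redesign

First-place votes: 2FA 9, offline sync 0, SSO login 0, the API redesign 12.
the API redesign has the most first-place votes.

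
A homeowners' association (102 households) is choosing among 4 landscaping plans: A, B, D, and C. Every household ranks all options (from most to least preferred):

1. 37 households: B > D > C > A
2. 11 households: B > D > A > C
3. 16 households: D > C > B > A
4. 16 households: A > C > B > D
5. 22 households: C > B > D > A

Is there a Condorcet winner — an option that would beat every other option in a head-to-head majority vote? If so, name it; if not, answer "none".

Checking pairwise contests:
B beats A 86–16.
C beats B 54–48.
B beats D 86–16.
D beats C 64–38.
Every option loses at least one head-to-head, so there is no Condorcet winner.

none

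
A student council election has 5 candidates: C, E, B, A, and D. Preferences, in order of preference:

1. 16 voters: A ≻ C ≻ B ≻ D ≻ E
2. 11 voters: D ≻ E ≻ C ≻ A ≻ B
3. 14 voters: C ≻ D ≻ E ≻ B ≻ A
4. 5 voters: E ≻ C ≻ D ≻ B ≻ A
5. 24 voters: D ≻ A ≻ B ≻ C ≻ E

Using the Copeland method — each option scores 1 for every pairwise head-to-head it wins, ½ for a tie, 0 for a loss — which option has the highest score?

D

C: beats E and B; ties D; loses to A → score 2.5.
E: loses to C, B, A, and D → score 0.
B: beats E; loses to C, A, and D → score 1.
A: beats C, E, and B; loses to D → score 3.
D: beats E, B, and A; ties C → score 3.5.
D has the best pairwise record.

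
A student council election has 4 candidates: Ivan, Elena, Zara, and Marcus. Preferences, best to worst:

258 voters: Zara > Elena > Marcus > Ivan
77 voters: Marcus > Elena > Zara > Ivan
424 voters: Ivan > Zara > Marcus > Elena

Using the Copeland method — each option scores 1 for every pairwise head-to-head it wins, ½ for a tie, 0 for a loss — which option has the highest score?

Ivan

Ivan: beats Elena, Zara, and Marcus → score 3.
Elena: loses to Ivan, Zara, and Marcus → score 0.
Zara: beats Elena and Marcus; loses to Ivan → score 2.
Marcus: beats Elena; loses to Ivan and Zara → score 1.
Ivan has the best pairwise record.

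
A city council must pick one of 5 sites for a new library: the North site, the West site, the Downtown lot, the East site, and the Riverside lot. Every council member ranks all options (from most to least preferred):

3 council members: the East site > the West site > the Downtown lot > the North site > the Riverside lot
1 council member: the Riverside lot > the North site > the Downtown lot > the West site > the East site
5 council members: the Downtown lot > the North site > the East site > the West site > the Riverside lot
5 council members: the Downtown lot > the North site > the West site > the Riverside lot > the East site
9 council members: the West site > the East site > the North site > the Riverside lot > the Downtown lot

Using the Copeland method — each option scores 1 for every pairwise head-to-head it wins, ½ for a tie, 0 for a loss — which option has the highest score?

the West site

the North site: beats the Riverside lot; loses to the West site, the Downtown lot, and the East site → score 1.
the West site: beats the North site, the Downtown lot, the East site, and the Riverside lot → score 4.
the Downtown lot: beats the North site and the Riverside lot; loses to the West site and the East site → score 2.
the East site: beats the North site, the Downtown lot, and the Riverside lot; loses to the West site → score 3.
the Riverside lot: loses to the North site, the West site, the Downtown lot, and the East site → score 0.
the West site has the best pairwise record.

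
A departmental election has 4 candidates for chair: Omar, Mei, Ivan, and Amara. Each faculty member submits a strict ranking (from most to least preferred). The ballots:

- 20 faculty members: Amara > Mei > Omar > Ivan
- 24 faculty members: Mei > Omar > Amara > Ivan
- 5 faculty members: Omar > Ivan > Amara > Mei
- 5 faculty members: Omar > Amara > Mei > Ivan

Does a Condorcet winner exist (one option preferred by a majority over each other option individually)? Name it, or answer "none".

none

Checking pairwise contests:
Mei beats Omar 44–10.
Amara beats Mei 30–24.
Omar beats Ivan 54–0.
Omar beats Amara 34–20.
Every option loses at least one head-to-head, so there is no Condorcet winner.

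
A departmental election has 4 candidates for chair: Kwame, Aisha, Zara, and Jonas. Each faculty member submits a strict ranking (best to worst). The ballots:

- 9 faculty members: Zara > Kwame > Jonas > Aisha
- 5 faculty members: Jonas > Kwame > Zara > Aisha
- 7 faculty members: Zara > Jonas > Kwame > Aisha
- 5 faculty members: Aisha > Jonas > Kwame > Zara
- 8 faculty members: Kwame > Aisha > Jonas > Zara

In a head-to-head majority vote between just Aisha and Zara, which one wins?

Voters preferring Aisha to Zara: 13; preferring Zara to Aisha: 21.
Zara wins the head-to-head.

Zara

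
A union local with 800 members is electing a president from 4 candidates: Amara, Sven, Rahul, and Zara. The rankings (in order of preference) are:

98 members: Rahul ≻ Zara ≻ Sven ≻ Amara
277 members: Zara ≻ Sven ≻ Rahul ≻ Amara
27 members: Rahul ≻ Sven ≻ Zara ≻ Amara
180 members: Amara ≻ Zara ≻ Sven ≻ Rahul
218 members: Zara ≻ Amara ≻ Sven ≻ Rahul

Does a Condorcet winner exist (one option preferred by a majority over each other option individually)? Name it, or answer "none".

Zara

Zara vs Amara: 620–180 for Zara.
Zara vs Sven: 773–27 for Zara.
Zara vs Rahul: 675–125 for Zara.
Zara beats every other option head-to-head.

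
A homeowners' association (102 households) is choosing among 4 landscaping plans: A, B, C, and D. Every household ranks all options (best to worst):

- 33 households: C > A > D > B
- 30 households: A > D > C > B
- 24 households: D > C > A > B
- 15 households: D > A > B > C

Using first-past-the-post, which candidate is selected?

First-place votes: A 30, B 0, C 33, D 39.
D has the most first-place votes.

D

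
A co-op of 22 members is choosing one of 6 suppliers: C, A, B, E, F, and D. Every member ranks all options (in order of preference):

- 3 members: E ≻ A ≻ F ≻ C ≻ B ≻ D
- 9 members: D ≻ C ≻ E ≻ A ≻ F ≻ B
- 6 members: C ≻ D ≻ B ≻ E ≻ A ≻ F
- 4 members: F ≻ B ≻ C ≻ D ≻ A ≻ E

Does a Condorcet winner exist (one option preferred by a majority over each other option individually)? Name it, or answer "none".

C

C vs A: 19–3 for C.
C vs B: 18–4 for C.
C vs E: 19–3 for C.
C vs F: 15–7 for C.
C vs D: 13–9 for C.
C beats every other option head-to-head.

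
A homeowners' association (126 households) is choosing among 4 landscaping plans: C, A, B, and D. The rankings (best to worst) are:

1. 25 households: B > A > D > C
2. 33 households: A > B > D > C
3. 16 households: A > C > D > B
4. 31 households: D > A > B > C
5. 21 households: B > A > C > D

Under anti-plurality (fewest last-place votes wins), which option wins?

Last-place votes: C 89, A 0, B 16, D 21.
A is ranked last by the fewest voters, so A wins.

A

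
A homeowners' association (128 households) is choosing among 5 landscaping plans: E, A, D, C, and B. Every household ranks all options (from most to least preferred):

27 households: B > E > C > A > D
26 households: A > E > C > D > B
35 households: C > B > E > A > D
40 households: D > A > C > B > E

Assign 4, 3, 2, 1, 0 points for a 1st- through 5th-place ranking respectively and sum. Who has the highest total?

E: 27·3 + 26·3 + 35·2 + 40·0 = 229
A: 27·1 + 26·4 + 35·1 + 40·3 = 286
D: 27·0 + 26·1 + 35·0 + 40·4 = 186
C: 27·2 + 26·2 + 35·4 + 40·2 = 326
B: 27·4 + 26·0 + 35·3 + 40·1 = 253
C has the highest Borda score (326).

C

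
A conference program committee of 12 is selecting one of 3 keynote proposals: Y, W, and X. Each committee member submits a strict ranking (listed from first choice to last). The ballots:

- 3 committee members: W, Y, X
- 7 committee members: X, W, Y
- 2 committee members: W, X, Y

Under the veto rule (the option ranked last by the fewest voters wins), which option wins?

W

Last-place votes: Y 9, W 0, X 3.
W is ranked last by the fewest voters, so W wins.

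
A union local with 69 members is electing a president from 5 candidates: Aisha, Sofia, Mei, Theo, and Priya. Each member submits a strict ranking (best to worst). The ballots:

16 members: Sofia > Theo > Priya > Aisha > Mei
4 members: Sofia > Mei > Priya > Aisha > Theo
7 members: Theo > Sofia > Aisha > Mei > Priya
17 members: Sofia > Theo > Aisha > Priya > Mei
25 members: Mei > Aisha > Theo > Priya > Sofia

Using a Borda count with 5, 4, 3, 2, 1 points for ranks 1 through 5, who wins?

Aisha: 16·2 + 4·2 + 7·3 + 17·3 + 25·4 = 212
Sofia: 16·5 + 4·5 + 7·4 + 17·5 + 25·1 = 238
Mei: 16·1 + 4·4 + 7·2 + 17·1 + 25·5 = 188
Theo: 16·4 + 4·1 + 7·5 + 17·4 + 25·3 = 246
Priya: 16·3 + 4·3 + 7·1 + 17·2 + 25·2 = 151
Theo has the highest Borda score (246).

Theo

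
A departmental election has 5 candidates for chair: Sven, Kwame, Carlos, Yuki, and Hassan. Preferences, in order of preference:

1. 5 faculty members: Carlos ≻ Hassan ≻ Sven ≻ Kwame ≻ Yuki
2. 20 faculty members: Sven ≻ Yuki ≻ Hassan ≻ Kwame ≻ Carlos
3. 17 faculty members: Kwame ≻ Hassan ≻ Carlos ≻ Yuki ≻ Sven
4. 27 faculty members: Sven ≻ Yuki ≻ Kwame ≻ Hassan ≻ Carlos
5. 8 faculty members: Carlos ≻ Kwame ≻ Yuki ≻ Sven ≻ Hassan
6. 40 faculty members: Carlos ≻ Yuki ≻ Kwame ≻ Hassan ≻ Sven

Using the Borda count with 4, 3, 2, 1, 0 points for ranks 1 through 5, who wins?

Yuki

Sven: 5·2 + 20·4 + 17·0 + 27·4 + 8·1 + 40·0 = 206
Kwame: 5·1 + 20·1 + 17·4 + 27·2 + 8·3 + 40·2 = 251
Carlos: 5·4 + 20·0 + 17·2 + 27·0 + 8·4 + 40·4 = 246
Yuki: 5·0 + 20·3 + 17·1 + 27·3 + 8·2 + 40·3 = 294
Hassan: 5·3 + 20·2 + 17·3 + 27·1 + 8·0 + 40·1 = 173
Yuki has the highest Borda score (294).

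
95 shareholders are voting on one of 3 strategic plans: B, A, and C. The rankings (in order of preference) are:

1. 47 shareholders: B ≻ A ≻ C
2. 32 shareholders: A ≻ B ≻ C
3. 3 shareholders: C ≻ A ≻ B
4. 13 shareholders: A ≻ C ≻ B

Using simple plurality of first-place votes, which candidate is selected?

First-place votes: B 47, A 45, C 3.
B has the most first-place votes.

B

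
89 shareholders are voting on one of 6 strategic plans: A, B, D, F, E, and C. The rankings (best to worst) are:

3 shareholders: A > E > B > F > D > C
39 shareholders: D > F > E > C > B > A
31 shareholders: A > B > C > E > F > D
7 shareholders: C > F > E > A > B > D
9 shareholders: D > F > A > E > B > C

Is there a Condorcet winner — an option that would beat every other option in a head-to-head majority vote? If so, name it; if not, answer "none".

D vs A: 48–41 for D.
D vs B: 48–41 for D.
D vs F: 48–41 for D.
D vs E: 48–41 for D.
D vs C: 51–38 for D.
D beats every other option head-to-head.

D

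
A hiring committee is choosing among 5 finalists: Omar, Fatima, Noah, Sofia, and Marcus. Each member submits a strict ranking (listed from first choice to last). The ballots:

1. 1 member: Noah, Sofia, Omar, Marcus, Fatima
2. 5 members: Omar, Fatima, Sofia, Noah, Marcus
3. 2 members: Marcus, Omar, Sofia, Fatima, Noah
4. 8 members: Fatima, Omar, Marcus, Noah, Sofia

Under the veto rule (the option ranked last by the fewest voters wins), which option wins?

Omar

Last-place votes: Omar 0, Fatima 1, Noah 2, Sofia 8, Marcus 5.
Omar is ranked last by the fewest voters, so Omar wins.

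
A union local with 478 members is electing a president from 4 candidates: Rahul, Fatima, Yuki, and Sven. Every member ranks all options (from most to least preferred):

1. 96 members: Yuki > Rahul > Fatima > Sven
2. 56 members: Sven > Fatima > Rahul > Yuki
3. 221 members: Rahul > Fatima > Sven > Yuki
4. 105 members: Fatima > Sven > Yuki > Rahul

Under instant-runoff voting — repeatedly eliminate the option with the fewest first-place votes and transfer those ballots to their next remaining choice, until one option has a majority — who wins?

Round 1: Rahul 221, Fatima 105, Yuki 96, Sven 56. Eliminate Sven.
Round 2: Rahul 221, Fatima 161, Yuki 96. Eliminate Yuki.
Round 3: Rahul 317, Fatima 161. Rahul has a majority.

Rahul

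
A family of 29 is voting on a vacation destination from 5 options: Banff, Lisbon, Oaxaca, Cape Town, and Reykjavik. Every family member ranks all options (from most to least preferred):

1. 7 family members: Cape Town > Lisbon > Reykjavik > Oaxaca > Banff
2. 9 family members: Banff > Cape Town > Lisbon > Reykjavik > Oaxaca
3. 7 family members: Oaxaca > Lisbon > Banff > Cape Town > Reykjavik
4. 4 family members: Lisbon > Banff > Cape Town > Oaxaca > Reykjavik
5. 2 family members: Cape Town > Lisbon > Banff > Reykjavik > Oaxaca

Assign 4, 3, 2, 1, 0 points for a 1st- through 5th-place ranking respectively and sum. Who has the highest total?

Banff: 7·0 + 9·4 + 7·2 + 4·3 + 2·2 = 66
Lisbon: 7·3 + 9·2 + 7·3 + 4·4 + 2·3 = 82
Oaxaca: 7·1 + 9·0 + 7·4 + 4·1 + 2·0 = 39
Cape Town: 7·4 + 9·3 + 7·1 + 4·2 + 2·4 = 78
Reykjavik: 7·2 + 9·1 + 7·0 + 4·0 + 2·1 = 25
Lisbon has the highest Borda score (82).

Lisbon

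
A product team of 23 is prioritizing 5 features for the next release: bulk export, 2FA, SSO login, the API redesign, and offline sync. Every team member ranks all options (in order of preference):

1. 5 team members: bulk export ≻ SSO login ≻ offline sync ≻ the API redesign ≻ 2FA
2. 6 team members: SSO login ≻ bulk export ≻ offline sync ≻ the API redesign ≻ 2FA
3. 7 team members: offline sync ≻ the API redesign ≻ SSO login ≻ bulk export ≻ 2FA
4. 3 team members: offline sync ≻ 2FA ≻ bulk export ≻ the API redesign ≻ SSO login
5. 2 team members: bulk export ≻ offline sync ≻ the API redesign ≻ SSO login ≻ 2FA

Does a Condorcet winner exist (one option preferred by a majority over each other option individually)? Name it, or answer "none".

Checking pairwise contests:
SSO login beats bulk export 13–10.
bulk export beats 2FA 20–3.
the API redesign beats SSO login 12–11.
bulk export beats the API redesign 16–7.
bulk export beats offline sync 13–10.
Every option loses at least one head-to-head, so there is no Condorcet winner.

none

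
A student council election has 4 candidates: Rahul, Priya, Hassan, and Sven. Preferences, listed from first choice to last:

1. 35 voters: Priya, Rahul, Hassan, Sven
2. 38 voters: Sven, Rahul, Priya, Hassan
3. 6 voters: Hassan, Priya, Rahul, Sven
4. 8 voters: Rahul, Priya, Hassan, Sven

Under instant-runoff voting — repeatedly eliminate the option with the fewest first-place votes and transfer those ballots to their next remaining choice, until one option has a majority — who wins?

Priya

Round 1: Rahul 8, Priya 35, Hassan 6, Sven 38. Eliminate Hassan.
Round 2: Rahul 8, Priya 41, Sven 38. Eliminate Rahul.
Round 3: Priya 49, Sven 38. Priya has a majority.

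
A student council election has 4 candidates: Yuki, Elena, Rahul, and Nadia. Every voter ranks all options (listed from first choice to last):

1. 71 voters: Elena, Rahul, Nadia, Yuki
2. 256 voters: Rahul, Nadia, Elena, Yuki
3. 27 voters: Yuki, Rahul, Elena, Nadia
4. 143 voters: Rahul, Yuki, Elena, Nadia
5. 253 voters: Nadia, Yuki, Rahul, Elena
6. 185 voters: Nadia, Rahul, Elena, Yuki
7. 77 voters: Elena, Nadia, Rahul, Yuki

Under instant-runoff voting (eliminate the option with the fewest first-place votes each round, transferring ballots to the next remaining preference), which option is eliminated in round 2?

Round 1: Yuki 27, Elena 148, Rahul 399, Nadia 438. Eliminate Yuki.
Round 2: Elena 148, Rahul 426, Nadia 438. Eliminate Elena.

Elena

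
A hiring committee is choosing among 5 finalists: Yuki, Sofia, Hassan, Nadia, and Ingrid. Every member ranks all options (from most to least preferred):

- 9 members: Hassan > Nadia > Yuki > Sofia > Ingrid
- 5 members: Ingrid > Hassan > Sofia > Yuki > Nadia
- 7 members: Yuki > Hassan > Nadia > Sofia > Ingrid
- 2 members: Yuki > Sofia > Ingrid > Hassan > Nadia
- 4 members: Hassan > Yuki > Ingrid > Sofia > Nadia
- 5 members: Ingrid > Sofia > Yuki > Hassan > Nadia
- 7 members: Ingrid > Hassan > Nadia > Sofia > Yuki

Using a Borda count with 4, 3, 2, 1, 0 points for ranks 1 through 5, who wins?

Yuki: 9·2 + 5·1 + 7·4 + 2·4 + 4·3 + 5·2 + 7·0 = 81
Sofia: 9·1 + 5·2 + 7·1 + 2·3 + 4·1 + 5·3 + 7·1 = 58
Hassan: 9·4 + 5·3 + 7·3 + 2·1 + 4·4 + 5·1 + 7·3 = 116
Nadia: 9·3 + 5·0 + 7·2 + 2·0 + 4·0 + 5·0 + 7·2 = 55
Ingrid: 9·0 + 5·4 + 7·0 + 2·2 + 4·2 + 5·4 + 7·4 = 80
Hassan has the highest Borda score (116).

Hassan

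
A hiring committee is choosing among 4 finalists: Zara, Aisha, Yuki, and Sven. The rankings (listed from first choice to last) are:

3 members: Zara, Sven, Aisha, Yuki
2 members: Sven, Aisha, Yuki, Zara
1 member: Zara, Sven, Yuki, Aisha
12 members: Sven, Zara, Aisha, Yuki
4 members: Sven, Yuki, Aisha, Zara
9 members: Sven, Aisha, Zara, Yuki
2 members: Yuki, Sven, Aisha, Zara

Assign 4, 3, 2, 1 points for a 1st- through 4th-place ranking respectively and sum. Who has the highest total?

Zara: 3·4 + 2·1 + 1·4 + 12·3 + 4·1 + 9·2 + 2·1 = 78
Aisha: 3·2 + 2·3 + 1·1 + 12·2 + 4·2 + 9·3 + 2·2 = 76
Yuki: 3·1 + 2·2 + 1·2 + 12·1 + 4·3 + 9·1 + 2·4 = 50
Sven: 3·3 + 2·4 + 1·3 + 12·4 + 4·4 + 9·4 + 2·3 = 126
Sven has the highest Borda score (126).

Sven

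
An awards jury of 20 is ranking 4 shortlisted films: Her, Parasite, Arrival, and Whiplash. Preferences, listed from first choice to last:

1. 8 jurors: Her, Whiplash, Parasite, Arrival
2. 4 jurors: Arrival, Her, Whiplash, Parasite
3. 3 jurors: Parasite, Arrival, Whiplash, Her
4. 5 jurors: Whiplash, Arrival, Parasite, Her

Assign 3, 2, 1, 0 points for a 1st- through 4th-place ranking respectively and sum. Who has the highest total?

Her: 8·3 + 4·2 + 3·0 + 5·0 = 32
Parasite: 8·1 + 4·0 + 3·3 + 5·1 = 22
Arrival: 8·0 + 4·3 + 3·2 + 5·2 = 28
Whiplash: 8·2 + 4·1 + 3·1 + 5·3 = 38
Whiplash has the highest Borda score (38).

Whiplash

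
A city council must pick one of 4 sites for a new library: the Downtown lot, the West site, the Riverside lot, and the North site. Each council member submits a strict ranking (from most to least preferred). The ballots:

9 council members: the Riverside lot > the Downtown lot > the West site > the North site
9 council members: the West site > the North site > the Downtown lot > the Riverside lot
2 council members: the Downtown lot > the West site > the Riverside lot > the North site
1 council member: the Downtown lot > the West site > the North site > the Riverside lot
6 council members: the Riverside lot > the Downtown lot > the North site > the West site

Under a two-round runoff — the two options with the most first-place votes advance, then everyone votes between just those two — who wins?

Round 1 first-place votes: the Downtown lot 3, the West site 9, the Riverside lot 15, the North site 0.
the Riverside lot and the West site advance.
Runoff: the Riverside lot is preferred to the West site by 15 voters; the West site by 12.
the Riverside lot wins the runoff.

the Riverside lot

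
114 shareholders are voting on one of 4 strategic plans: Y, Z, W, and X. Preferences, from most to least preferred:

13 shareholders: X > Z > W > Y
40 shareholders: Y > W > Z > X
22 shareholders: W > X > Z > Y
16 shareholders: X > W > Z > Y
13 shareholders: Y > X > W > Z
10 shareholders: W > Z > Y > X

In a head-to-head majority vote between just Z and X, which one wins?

Voters preferring Z to X: 50; preferring X to Z: 64.
X wins the head-to-head.

X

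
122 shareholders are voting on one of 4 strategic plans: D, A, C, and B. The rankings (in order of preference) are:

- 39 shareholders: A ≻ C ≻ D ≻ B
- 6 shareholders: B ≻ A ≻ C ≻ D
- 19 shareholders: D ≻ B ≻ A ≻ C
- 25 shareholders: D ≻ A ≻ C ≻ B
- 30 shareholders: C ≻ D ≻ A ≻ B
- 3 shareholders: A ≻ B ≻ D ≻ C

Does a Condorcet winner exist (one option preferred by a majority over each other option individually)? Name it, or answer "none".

none

Checking pairwise contests:
C beats D 75–47.
D beats A 74–48.
A beats C 92–30.
D beats B 113–9.
Every option loses at least one head-to-head, so there is no Condorcet winner.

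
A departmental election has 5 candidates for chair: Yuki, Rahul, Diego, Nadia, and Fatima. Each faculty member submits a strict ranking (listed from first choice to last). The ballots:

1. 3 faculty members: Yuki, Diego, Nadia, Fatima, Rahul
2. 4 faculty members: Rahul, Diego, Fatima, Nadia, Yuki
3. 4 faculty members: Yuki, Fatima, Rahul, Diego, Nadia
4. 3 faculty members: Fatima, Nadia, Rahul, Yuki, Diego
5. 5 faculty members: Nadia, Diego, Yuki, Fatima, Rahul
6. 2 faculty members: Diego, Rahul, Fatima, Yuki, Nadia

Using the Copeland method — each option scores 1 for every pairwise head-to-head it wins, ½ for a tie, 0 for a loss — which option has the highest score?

Diego

Yuki: beats Rahul and Fatima; loses to Diego and Nadia → score 2.
Rahul: beats Diego; loses to Yuki, Nadia, and Fatima → score 1.
Diego: beats Yuki, Nadia, and Fatima; loses to Rahul → score 3.
Nadia: beats Yuki and Rahul; loses to Diego and Fatima → score 2.
Fatima: beats Rahul and Nadia; loses to Yuki and Diego → score 2.
Diego has the best pairwise record.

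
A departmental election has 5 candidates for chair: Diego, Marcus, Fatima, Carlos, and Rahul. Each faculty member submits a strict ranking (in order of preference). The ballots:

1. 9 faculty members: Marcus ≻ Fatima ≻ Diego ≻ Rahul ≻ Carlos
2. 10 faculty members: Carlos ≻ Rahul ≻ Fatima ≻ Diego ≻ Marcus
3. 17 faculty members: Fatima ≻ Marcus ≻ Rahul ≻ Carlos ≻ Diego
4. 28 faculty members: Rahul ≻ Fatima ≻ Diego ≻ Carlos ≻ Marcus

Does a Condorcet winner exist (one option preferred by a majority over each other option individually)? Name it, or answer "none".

Rahul

Rahul vs Diego: 55–9 for Rahul.
Rahul vs Marcus: 38–26 for Rahul.
Rahul vs Fatima: 38–26 for Rahul.
Rahul vs Carlos: 54–10 for Rahul.
Rahul beats every other option head-to-head.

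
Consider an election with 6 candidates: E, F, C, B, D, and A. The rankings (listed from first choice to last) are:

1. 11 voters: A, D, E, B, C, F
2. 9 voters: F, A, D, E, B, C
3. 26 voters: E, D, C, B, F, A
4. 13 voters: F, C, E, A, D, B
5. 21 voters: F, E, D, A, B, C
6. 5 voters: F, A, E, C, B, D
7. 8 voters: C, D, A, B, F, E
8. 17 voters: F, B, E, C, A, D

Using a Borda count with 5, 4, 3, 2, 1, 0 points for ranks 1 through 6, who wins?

E: 11·3 + 9·2 + 26·5 + 13·3 + 21·4 + 5·3 + 8·0 + 17·3 = 370
F: 11·0 + 9·5 + 26·1 + 13·5 + 21·5 + 5·5 + 8·1 + 17·5 = 359
C: 11·1 + 9·0 + 26·3 + 13·4 + 21·0 + 5·2 + 8·5 + 17·2 = 225
B: 11·2 + 9·1 + 26·2 + 13·0 + 21·1 + 5·1 + 8·2 + 17·4 = 193
D: 11·4 + 9·3 + 26·4 + 13·1 + 21·3 + 5·0 + 8·4 + 17·0 = 283
A: 11·5 + 9·4 + 26·0 + 13·2 + 21·2 + 5·4 + 8·3 + 17·1 = 220
E has the highest Borda score (370).

E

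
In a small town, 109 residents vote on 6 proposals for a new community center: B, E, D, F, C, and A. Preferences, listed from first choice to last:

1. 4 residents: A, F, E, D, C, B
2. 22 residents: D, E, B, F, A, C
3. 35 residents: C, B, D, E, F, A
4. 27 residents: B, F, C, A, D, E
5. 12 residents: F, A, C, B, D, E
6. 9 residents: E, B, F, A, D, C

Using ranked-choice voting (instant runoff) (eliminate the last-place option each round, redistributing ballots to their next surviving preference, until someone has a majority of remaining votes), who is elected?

Round 1: B 27, E 9, D 22, F 12, C 35, A 4. Eliminate A.
Round 2: B 27, E 9, D 22, F 16, C 35. Eliminate E.
Round 3: B 36, D 22, F 16, C 35. Eliminate F.
Round 4: B 36, D 26, C 47. Eliminate D.
Round 5: B 58, C 51. B has a majority.

B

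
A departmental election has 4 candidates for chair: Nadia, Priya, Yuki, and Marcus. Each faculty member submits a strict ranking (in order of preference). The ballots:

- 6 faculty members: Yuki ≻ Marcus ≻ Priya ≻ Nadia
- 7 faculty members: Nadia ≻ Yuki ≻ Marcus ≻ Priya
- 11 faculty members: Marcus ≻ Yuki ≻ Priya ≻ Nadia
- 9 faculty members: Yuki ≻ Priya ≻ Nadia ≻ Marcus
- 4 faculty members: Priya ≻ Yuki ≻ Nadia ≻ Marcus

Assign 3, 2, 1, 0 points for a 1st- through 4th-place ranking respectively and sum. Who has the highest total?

Nadia: 6·0 + 7·3 + 11·0 + 9·1 + 4·1 = 34
Priya: 6·1 + 7·0 + 11·1 + 9·2 + 4·3 = 47
Yuki: 6·3 + 7·2 + 11·2 + 9·3 + 4·2 = 89
Marcus: 6·2 + 7·1 + 11·3 + 9·0 + 4·0 = 52
Yuki has the highest Borda score (89).

Yuki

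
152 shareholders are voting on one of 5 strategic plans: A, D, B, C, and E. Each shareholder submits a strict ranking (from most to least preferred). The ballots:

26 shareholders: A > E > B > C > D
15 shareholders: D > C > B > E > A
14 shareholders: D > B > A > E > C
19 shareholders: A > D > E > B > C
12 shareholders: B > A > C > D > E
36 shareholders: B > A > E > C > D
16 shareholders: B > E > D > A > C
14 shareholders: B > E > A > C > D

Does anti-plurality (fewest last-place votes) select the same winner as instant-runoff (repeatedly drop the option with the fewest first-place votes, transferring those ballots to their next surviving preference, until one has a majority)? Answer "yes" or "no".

Anti-plurality — last-place votes: A 15, D 76, B 0, C 49, E 12. Winner: B.
Instant-runoff — R1 A 45, D 29, B 78, C 0, E 0 (B winner). Winner: B.
The two methods agree.

yes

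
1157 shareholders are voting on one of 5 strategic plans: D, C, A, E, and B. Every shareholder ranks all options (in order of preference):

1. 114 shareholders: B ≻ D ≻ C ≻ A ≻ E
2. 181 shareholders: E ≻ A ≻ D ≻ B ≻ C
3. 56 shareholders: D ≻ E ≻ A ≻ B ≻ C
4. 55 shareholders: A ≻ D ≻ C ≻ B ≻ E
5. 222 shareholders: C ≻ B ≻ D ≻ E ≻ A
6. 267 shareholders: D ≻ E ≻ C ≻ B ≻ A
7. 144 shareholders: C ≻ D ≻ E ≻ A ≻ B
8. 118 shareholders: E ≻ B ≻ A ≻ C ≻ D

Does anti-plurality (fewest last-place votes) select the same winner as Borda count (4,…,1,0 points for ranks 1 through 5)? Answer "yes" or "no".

Anti-plurality — last-place votes: D 118, C 237, A 489, E 169, B 144. Winner: D.
Borda — scores: D 3037, C 2454, A 1369, E 2675, B 2035. Winner: D.
The two methods agree.

yes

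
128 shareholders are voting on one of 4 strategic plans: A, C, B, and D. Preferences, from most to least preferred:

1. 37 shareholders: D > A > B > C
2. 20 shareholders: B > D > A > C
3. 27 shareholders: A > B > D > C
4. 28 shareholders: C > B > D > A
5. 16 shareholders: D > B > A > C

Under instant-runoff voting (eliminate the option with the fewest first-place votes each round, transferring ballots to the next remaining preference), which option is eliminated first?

Round 1: A 27, C 28, B 20, D 53. Eliminate B.

B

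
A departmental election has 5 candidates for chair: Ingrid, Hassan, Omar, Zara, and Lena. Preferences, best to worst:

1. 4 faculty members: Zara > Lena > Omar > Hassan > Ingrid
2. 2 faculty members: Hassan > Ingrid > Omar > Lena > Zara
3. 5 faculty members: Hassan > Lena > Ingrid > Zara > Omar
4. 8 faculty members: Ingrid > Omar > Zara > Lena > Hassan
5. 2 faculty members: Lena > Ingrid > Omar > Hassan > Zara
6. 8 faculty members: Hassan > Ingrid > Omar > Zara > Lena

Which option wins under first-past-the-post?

Hassan

First-place votes: Ingrid 8, Hassan 15, Omar 0, Zara 4, Lena 2.
Hassan has the most first-place votes.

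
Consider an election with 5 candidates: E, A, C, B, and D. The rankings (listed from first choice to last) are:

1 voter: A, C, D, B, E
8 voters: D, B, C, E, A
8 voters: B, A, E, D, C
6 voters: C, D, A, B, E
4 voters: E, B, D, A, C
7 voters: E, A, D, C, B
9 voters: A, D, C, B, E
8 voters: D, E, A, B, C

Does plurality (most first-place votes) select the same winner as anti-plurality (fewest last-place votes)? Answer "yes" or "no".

yes

Plurality — first-place votes: E 11, A 10, C 6, B 8, D 16. Winner: D.
Anti-plurality — last-place votes: E 16, A 8, C 20, B 7, D 0. Winner: D.
The two methods agree.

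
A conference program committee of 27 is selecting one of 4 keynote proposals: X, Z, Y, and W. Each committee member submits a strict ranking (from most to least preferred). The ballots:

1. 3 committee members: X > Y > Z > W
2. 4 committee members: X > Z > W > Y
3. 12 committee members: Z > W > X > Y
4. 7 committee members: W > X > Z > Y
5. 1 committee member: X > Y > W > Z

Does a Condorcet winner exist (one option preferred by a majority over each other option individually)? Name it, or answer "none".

none

Checking pairwise contests:
W beats X 19–8.
X beats Z 15–12.
X beats Y 27–0.
Z beats W 19–8.
Every option loses at least one head-to-head, so there is no Condorcet winner.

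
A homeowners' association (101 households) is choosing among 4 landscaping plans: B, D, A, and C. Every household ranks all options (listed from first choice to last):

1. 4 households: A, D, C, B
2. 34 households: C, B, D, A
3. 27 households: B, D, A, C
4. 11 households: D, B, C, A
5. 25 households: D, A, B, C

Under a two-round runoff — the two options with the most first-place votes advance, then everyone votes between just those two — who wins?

Round 1 first-place votes: B 27, D 36, A 4, C 34.
D and C advance.
Runoff: D is preferred to C by 67 voters; C by 34.
D wins the runoff.

D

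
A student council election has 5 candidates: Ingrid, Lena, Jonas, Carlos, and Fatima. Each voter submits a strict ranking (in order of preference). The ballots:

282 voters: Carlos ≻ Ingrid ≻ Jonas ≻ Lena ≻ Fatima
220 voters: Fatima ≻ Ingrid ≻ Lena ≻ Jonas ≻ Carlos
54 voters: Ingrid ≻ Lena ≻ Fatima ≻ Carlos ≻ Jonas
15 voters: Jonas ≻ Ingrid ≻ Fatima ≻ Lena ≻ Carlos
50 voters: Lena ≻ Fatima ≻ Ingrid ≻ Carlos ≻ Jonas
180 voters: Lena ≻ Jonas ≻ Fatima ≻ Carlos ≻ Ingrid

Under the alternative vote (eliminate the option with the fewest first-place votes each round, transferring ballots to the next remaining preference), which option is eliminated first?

Jonas

Round 1: Ingrid 54, Lena 230, Jonas 15, Carlos 282, Fatima 220. Eliminate Jonas.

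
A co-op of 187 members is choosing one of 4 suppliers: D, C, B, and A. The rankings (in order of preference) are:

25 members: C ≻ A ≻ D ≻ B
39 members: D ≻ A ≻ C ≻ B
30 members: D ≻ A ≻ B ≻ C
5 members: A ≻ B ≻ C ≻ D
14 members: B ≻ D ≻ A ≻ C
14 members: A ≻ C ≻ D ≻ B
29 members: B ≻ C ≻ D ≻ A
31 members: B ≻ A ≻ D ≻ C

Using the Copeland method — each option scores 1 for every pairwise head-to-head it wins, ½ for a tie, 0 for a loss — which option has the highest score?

D

D: beats C, B, and A → score 3.
C: loses to D, B, and A → score 0.
B: beats C; loses to D and A → score 1.
A: beats C and B; loses to D → score 2.
D has the best pairwise record.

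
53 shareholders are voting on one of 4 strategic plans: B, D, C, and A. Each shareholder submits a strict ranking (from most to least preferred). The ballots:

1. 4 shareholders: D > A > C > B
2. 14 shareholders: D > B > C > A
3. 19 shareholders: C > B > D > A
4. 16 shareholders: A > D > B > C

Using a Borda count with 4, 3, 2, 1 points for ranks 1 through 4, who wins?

B: 4·1 + 14·3 + 19·3 + 16·2 = 135
D: 4·4 + 14·4 + 19·2 + 16·3 = 158
C: 4·2 + 14·2 + 19·4 + 16·1 = 128
A: 4·3 + 14·1 + 19·1 + 16·4 = 109
D has the highest Borda score (158).

D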